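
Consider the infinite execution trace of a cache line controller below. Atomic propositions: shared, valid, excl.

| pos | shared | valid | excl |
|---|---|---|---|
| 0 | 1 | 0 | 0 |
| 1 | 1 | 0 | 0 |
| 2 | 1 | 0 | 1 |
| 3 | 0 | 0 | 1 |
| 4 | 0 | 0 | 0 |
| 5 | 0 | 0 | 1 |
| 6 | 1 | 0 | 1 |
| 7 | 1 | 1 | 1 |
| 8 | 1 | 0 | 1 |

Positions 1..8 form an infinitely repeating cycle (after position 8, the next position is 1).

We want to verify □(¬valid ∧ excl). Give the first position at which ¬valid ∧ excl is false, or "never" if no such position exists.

At position 0 the labels are {shared}, so ¬valid ∧ excl is false there. This is the first violation.

0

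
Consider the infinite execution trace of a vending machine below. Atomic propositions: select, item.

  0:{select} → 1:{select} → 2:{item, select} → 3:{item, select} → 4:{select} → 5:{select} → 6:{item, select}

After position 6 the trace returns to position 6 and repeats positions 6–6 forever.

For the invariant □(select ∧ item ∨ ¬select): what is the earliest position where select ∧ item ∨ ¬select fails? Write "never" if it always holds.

At position 0 the labels are {select}, so select ∧ item ∨ ¬select is false there. This is the first violation.

0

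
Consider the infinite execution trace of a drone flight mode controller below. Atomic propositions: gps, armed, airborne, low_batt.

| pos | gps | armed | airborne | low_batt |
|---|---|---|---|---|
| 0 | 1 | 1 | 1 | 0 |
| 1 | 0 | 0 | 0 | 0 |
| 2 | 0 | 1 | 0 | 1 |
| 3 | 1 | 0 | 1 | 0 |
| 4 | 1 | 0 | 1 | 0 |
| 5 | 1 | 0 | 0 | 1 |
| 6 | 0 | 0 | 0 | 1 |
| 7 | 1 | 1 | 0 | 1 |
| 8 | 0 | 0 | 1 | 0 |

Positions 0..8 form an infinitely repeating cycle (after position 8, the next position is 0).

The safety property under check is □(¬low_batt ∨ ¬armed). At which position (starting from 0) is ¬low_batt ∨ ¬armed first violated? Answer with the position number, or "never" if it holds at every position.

Check ¬low_batt ∨ ¬armed at each position in order: 0 ✓, 1 ✓.
At position 2 the labels are {armed, low_batt}, so ¬low_batt ∨ ¬armed is false there. This is the first violation.

2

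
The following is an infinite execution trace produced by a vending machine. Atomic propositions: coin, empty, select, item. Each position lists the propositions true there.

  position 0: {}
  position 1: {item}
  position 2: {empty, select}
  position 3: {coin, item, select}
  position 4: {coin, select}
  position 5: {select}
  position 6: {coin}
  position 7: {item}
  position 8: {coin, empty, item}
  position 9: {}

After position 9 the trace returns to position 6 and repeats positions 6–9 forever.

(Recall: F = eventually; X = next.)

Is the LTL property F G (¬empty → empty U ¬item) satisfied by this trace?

No

G (¬empty → empty U ¬item) is false at every position 0..9, so it never becomes true and F G (¬empty → empty U ¬item) fails.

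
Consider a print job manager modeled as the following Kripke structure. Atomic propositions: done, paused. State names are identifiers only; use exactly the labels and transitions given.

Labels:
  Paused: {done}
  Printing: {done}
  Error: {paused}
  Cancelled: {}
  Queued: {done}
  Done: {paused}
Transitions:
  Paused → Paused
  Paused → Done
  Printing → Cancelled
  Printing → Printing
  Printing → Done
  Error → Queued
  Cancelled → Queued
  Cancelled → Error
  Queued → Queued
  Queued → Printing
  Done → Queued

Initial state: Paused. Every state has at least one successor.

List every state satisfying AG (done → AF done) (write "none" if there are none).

States satisfying done → AF done: {Paused, Printing, Error, Cancelled, Queued, Done}.
States satisfying AG (done → AF done): {Paused, Printing, Error, Cancelled, Queued, Done}.

{Paused, Printing, Error, Cancelled, Queued, Done}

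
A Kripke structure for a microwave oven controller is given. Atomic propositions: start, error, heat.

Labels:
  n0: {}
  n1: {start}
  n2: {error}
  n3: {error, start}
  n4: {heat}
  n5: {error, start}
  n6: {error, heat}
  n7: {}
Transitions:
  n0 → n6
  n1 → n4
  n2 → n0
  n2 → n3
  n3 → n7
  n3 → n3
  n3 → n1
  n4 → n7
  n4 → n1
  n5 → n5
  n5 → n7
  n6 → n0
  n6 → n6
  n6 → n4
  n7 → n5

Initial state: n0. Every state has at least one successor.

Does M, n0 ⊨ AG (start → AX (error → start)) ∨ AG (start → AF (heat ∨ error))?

Yes

States satisfying start → AX (error → start): {n0, n1, n2, n3, n4, n5, n6, n7}.
States satisfying AG (start → AX (error → start)): {n0, n1, n2, n3, n4, n5, n6, n7}.
States satisfying start → AF (heat ∨ error): {n0, n1, n2, n3, n4, n5, n6, n7}.
States satisfying AG (start → AF (heat ∨ error)): {n0, n1, n2, n3, n4, n5, n6, n7}.
States satisfying AG (start → AX (error → start)) ∨ AG (start → AF (heat ∨ error)): {n0, n1, n2, n3, n4, n5, n6, n7}.
n0 ∈ Sat(AG (start → AX (error → start)) ∨ AG (start → AF (heat ∨ error))).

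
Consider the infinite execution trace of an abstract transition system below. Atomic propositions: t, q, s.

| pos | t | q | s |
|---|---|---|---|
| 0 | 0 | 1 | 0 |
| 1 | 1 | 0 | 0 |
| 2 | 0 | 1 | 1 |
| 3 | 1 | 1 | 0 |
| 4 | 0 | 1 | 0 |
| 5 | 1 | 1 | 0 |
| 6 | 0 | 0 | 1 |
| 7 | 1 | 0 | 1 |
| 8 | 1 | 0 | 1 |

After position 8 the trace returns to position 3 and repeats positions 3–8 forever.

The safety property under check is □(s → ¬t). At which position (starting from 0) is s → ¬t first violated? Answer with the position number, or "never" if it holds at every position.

Check s → ¬t at each position in order: 0 ✓, 1 ✓, 2 ✓, 3 ✓, 4 ✓, 5 ✓, 6 ✓.
At position 7 the labels are {s, t}, so s → ¬t is false there. This is the first violation.

7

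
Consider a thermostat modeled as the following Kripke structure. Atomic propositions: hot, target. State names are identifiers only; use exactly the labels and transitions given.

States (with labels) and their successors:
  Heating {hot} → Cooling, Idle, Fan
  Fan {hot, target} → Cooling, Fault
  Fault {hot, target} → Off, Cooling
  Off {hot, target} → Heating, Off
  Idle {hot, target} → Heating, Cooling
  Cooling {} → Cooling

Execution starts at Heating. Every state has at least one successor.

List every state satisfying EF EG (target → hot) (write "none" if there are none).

States satisfying EG (target → hot): {Heating, Fan, Fault, Off, Idle, Cooling}.
States satisfying EF EG (target → hot): {Heating, Fan, Fault, Off, Idle, Cooling}.

{Heating, Fan, Fault, Off, Idle, Cooling}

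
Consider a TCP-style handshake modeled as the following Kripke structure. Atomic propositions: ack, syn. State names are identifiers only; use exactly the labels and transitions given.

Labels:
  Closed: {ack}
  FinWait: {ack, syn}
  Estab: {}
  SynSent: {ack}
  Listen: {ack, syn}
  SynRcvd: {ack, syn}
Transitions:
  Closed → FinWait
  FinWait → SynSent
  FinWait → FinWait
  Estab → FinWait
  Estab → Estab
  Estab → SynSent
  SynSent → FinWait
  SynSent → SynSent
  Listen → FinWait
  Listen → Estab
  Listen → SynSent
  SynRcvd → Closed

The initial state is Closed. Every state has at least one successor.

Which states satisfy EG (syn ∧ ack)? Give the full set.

{FinWait, Listen}

States satisfying syn ∧ ack: {FinWait, Listen, SynRcvd}.
States satisfying EG (syn ∧ ack): {FinWait, Listen}.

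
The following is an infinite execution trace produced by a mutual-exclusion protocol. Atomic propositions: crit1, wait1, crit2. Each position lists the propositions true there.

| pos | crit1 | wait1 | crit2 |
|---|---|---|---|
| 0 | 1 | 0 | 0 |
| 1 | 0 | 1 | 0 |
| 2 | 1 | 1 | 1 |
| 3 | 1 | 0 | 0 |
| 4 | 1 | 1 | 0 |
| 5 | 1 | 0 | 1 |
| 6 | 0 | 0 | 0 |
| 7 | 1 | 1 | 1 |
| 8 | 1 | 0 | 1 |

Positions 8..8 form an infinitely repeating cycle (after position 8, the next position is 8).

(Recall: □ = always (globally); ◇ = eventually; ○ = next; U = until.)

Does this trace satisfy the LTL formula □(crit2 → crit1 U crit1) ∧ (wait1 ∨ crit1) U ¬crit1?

Satisfied

crit2 → crit1 U crit1 holds at every position 0..8, and those are all positions ever visited, so □(crit2 → crit1 U crit1) holds.
Positions where crit2 holds: 2, 5, 7, 8.
Check crit1 U crit1 at each: 2→ok, 5→ok, 7→ok, 8→ok.
Walking from position 0: ¬crit1 first holds at position 1, and wait1 ∨ crit1 holds at every earlier position along the way, so (wait1 ∨ crit1) U ¬crit1 holds.
At position 0: □(crit2 → crit1 U crit1) is true; (wait1 ∨ crit1) U ¬crit1 is true; so □(crit2 → crit1 U crit1) ∧ (wait1 ∨ crit1) U ¬crit1 is true.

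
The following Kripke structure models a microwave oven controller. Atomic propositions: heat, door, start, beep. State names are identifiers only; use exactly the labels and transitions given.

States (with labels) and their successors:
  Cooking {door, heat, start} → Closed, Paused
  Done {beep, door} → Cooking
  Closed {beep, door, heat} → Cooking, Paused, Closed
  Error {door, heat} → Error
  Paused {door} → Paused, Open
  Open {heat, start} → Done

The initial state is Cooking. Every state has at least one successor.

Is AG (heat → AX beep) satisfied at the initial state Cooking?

No

States satisfying heat → AX beep: {Done, Paused, Open}.
States satisfying AG (heat → AX beep): ∅.
Closed is reachable from Cooking and violates heat → AX beep, so AG fails at Cooking.
Cooking ∉ Sat(AG (heat → AX beep)).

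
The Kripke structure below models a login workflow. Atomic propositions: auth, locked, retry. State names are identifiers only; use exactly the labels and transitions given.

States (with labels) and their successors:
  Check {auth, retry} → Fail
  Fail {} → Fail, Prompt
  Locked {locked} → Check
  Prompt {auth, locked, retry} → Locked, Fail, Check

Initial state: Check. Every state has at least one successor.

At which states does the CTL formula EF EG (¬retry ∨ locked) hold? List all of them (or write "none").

{Check, Fail, Locked, Prompt}

States satisfying EG (¬retry ∨ locked): {Fail, Prompt}.
States satisfying EF EG (¬retry ∨ locked): {Check, Fail, Locked, Prompt}.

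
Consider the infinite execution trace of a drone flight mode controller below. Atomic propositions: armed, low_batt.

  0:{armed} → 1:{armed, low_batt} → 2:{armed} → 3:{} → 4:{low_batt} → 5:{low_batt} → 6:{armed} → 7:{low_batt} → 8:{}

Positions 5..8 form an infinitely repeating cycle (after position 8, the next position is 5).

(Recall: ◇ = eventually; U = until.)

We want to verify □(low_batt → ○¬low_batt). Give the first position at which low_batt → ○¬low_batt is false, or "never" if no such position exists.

Check low_batt → ○¬low_batt at each position in order: 0 ✓, 1 ✓, 2 ✓, 3 ✓.
At position 4 the labels are {low_batt} and the next position 5 has {low_batt}, so low_batt → ○¬low_batt is false there. This is the first violation.

4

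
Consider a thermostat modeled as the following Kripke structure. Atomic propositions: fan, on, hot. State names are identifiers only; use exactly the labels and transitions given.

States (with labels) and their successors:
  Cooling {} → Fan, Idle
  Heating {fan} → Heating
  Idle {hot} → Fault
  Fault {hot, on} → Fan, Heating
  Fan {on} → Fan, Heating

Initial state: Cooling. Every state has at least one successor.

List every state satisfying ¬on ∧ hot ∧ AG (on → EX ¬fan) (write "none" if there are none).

{Idle}

States satisfying ¬on: {Cooling, Heating, Idle}.
States satisfying ¬on ∧ hot: {Idle}.
States satisfying on → EX ¬fan: {Cooling, Heating, Idle, Fault, Fan}.
States satisfying AG (on → EX ¬fan): {Cooling, Heating, Idle, Fault, Fan}.
States satisfying ¬on ∧ hot ∧ AG (on → EX ¬fan): {Idle}.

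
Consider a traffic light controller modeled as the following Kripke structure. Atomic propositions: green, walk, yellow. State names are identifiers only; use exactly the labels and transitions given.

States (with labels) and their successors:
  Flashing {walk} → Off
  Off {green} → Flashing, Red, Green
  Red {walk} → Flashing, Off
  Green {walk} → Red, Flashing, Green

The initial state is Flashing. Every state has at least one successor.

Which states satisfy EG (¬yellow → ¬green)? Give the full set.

States satisfying ¬yellow → ¬green: {Flashing, Red, Green}.
States satisfying EG (¬yellow → ¬green): {Green}.

{Green}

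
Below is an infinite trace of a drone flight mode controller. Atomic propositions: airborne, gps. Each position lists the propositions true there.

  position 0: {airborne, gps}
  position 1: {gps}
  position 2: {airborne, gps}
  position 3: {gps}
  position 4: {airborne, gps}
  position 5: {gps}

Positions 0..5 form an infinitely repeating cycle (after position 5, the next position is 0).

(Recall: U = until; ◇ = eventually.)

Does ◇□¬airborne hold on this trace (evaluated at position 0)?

□¬airborne is false at every position 0..5, so it never becomes true and ◇□¬airborne fails.

Violated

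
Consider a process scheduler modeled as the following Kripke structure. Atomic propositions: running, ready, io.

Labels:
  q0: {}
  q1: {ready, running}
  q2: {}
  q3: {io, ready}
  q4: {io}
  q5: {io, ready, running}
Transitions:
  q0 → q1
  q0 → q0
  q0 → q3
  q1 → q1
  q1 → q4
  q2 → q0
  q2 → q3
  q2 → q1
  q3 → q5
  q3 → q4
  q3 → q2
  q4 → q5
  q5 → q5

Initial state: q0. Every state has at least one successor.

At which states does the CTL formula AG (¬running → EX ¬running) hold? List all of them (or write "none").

States satisfying ¬running → EX ¬running: {q0, q1, q2, q3, q5}.
States satisfying AG (¬running → EX ¬running): {q5}.

{q5}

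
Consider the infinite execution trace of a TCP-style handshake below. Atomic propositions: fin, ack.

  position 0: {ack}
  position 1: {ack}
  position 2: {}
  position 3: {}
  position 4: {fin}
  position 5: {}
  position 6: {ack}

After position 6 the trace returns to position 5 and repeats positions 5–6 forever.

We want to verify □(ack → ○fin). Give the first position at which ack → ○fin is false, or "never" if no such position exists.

0

At position 0 the labels are {ack} and the next position 1 has {ack}, so ack → ○fin is false there. This is the first violation.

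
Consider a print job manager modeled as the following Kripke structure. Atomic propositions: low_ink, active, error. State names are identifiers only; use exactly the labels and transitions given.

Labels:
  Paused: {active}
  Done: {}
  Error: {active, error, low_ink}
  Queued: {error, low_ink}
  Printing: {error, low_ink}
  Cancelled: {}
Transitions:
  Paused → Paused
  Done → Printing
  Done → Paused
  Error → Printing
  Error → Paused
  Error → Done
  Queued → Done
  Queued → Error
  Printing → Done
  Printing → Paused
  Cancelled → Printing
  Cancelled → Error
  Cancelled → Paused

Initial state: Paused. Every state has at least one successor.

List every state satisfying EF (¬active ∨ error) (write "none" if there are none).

{Done, Error, Queued, Printing, Cancelled}

States satisfying ¬active ∨ error: {Done, Error, Queued, Printing, Cancelled}.
States satisfying EF (¬active ∨ error): {Done, Error, Queued, Printing, Cancelled}.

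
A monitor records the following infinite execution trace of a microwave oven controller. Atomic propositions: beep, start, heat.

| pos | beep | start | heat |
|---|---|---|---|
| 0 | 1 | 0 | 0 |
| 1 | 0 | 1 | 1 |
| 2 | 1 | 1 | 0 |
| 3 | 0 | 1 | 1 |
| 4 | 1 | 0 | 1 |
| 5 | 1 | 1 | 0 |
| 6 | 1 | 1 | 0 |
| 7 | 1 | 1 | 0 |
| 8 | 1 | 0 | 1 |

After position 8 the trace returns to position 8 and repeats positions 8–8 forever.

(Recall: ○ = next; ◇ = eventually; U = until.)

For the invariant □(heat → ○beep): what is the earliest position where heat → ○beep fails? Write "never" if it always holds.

never

heat → ○beep holds at every position 0..8, and those are all the positions the trace ever visits, so the invariant □(heat → ○beep) is never violated.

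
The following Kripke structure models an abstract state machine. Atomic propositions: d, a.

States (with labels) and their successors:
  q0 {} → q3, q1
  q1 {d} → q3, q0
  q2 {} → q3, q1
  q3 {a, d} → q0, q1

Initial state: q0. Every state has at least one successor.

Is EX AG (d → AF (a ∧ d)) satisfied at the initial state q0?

States satisfying AG (d → AF (a ∧ d)): ∅.
States satisfying EX AG (d → AF (a ∧ d)): ∅.
No suitable path/successor from q0 witnesses the formula.
q0 ∉ Sat(EX AG (d → AF (a ∧ d))).

Violated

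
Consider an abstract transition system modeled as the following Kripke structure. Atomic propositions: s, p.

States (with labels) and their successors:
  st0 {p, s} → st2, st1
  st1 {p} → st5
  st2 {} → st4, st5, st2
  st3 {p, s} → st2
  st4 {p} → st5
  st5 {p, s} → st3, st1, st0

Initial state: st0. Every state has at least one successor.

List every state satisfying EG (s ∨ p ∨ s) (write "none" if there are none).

{st0, st1, st4, st5}

States satisfying s ∨ p ∨ s: {st0, st1, st3, st4, st5}.
States satisfying EG (s ∨ p ∨ s): {st0, st1, st4, st5}.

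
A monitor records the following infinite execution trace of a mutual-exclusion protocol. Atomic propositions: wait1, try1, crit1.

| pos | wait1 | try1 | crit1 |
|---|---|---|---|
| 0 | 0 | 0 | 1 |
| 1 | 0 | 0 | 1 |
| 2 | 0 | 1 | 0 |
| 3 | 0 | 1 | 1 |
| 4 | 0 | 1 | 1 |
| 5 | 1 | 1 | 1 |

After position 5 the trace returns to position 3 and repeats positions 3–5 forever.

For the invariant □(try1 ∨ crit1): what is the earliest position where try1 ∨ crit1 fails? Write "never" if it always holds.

try1 ∨ crit1 holds at every position 0..5, and those are all the positions the trace ever visits, so the invariant □(try1 ∨ crit1) is never violated.

never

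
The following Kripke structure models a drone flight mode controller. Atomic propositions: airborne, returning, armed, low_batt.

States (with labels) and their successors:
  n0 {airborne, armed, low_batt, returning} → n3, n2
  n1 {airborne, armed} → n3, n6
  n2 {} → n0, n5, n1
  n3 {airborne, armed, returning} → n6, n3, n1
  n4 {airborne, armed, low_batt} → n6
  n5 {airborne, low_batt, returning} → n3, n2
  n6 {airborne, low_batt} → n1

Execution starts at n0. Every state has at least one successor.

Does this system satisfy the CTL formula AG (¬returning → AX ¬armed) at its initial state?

States satisfying ¬returning → AX ¬armed: {n0, n3, n4, n5}.
States satisfying AG (¬returning → AX ¬armed): ∅.
n1 is reachable from n0 and violates ¬returning → AX ¬armed, so AG fails at n0.
n0 ∉ Sat(AG (¬returning → AX ¬armed)).

Violated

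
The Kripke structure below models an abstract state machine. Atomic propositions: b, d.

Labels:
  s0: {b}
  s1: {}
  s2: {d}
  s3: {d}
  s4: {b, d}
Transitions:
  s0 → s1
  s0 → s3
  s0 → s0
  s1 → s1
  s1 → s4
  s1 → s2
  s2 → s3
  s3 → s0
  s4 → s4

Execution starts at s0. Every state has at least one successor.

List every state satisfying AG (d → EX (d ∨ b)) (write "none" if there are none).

States satisfying d → EX (d ∨ b): {s0, s1, s2, s3, s4}.
States satisfying AG (d → EX (d ∨ b)): {s0, s1, s2, s3, s4}.

{s0, s1, s2, s3, s4}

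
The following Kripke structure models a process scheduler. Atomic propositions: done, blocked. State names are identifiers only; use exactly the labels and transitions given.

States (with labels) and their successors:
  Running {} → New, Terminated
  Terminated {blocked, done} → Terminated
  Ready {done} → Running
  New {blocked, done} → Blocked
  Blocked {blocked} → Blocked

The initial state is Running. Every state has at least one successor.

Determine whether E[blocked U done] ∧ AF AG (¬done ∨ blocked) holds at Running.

Violated

States satisfying blocked: {Terminated, New, Blocked}.
States satisfying done: {Terminated, Ready, New}.
States satisfying E[blocked U done]: {Terminated, Ready, New}.
States satisfying AG (¬done ∨ blocked): {Running, Terminated, New, Blocked}.
States satisfying AF AG (¬done ∨ blocked): {Running, Terminated, Ready, New, Blocked}.
States satisfying E[blocked U done] ∧ AF AG (¬done ∨ blocked): {Terminated, Ready, New}.
Running ∉ Sat(E[blocked U done] ∧ AF AG (¬done ∨ blocked)).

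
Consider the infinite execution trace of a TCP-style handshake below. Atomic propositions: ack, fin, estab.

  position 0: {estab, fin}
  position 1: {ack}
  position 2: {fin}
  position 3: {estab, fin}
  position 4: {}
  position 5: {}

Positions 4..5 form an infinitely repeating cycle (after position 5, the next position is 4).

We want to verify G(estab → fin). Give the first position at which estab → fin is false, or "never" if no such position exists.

never

estab → fin holds at every position 0..5, and those are all the positions the trace ever visits, so the invariant G(estab → fin) is never violated.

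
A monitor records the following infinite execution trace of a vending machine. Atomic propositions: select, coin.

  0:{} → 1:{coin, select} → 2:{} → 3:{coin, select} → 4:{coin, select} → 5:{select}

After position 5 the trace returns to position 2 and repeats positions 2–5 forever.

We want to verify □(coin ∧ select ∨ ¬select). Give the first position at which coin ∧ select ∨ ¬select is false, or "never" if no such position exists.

5

Check coin ∧ select ∨ ¬select at each position in order: 0 ✓, 1 ✓, 2 ✓, 3 ✓, 4 ✓.
At position 5 the labels are {select}, so coin ∧ select ∨ ¬select is false there. This is the first violation.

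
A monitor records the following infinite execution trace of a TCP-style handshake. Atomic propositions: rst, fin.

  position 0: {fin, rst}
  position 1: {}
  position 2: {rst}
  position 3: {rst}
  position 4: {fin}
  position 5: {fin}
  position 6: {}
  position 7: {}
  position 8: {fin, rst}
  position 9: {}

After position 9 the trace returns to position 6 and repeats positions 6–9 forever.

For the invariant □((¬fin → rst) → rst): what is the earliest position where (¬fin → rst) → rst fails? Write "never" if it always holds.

4

Check (¬fin → rst) → rst at each position in order: 0 ✓, 1 ✓, 2 ✓, 3 ✓.
At position 4 the labels are {fin}, so (¬fin → rst) → rst is false there. This is the first violation.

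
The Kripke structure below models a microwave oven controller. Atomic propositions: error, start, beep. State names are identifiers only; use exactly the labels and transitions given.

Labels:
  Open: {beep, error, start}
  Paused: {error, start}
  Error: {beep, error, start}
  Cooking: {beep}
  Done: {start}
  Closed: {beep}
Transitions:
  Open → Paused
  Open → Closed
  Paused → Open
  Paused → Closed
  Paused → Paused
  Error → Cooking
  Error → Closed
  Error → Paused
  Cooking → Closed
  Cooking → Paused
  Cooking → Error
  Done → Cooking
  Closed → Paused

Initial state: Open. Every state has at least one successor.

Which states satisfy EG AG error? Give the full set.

States satisfying AG error: ∅.
States satisfying EG AG error: ∅.

none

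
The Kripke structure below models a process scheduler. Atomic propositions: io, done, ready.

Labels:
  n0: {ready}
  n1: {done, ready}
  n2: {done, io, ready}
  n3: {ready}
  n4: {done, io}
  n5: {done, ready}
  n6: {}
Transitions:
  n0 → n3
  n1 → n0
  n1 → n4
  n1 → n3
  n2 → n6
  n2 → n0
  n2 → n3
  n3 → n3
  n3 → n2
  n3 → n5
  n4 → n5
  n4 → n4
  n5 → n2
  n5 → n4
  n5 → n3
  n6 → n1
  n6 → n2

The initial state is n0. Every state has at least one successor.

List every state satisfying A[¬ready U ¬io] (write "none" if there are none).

States satisfying ¬ready: {n4, n6}.
States satisfying ¬io: {n0, n1, n3, n5, n6}.
States satisfying A[¬ready U ¬io]: {n0, n1, n3, n5, n6}.

{n0, n1, n3, n5, n6}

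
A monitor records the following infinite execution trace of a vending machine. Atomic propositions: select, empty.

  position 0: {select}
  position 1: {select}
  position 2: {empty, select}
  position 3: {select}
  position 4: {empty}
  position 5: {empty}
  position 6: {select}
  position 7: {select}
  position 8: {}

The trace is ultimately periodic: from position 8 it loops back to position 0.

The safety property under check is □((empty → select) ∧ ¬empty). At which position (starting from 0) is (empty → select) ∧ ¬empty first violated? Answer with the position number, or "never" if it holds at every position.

2

Check (empty → select) ∧ ¬empty at each position in order: 0 ✓, 1 ✓.
At position 2 the labels are {empty, select}, so (empty → select) ∧ ¬empty is false there. This is the first violation.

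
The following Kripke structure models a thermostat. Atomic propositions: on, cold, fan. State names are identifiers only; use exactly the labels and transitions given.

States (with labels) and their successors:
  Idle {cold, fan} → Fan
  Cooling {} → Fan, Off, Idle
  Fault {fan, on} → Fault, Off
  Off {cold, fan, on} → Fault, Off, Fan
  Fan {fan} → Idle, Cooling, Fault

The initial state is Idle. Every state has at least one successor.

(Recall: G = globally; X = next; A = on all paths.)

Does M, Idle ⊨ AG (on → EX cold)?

Satisfied

States satisfying on → EX cold: {Idle, Cooling, Fault, Off, Fan}.
States satisfying AG (on → EX cold): {Idle, Cooling, Fault, Off, Fan}.
Every state reachable from Idle satisfies on → EX cold.
Idle ∈ Sat(AG (on → EX cold)).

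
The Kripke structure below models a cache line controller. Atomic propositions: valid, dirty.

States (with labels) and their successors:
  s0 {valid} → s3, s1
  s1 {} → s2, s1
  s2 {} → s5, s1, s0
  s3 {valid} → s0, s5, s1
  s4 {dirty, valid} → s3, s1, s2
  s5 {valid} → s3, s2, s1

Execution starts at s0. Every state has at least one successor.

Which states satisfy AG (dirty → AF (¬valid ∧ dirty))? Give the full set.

{s0, s1, s2, s3, s5}

States satisfying dirty → AF (¬valid ∧ dirty): {s0, s1, s2, s3, s5}.
States satisfying AG (dirty → AF (¬valid ∧ dirty)): {s0, s1, s2, s3, s5}.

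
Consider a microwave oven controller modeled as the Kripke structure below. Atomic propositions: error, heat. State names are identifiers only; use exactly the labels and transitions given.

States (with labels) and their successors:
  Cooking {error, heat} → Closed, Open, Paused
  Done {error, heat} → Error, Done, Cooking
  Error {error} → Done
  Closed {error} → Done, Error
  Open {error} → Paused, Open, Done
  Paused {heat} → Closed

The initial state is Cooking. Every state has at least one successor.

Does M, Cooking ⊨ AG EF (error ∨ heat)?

States satisfying EF (error ∨ heat): {Cooking, Done, Error, Closed, Open, Paused}.
States satisfying AG EF (error ∨ heat): {Cooking, Done, Error, Closed, Open, Paused}.
Every state reachable from Cooking satisfies EF (error ∨ heat).
Cooking ∈ Sat(AG EF (error ∨ heat)).

Holds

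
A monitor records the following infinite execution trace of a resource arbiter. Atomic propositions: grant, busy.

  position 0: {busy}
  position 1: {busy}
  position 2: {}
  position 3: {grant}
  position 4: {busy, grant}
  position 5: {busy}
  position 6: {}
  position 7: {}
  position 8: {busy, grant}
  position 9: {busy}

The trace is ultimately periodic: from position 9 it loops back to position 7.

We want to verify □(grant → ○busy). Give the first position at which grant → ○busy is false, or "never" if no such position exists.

never

grant → ○busy holds at every position 0..9, and those are all the positions the trace ever visits, so the invariant □(grant → ○busy) is never violated.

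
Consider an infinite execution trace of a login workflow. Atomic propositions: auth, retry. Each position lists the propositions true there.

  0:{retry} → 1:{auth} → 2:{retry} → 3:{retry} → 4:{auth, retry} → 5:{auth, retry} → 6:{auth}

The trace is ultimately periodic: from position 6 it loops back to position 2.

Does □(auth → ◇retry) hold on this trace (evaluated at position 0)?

auth → ◇retry holds at every position 0..6, and those are all positions ever visited, so □(auth → ◇retry) holds.
Positions where auth holds: 1, 4, 5, 6.
Check ◇retry at each: 1→ok, 4→ok, 5→ok, 6→ok.

Satisfied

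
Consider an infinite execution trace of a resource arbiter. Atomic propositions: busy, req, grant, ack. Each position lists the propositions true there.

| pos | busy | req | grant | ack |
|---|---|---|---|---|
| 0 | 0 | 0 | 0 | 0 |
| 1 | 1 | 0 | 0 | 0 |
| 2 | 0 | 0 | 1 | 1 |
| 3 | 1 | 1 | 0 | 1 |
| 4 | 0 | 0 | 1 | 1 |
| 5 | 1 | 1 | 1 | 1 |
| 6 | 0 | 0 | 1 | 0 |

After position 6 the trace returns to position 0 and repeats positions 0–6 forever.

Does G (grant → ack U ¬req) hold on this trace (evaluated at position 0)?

Holds

grant → ack U ¬req holds at every position 0..6, and those are all positions ever visited, so G (grant → ack U ¬req) holds.
Positions where grant holds: 2, 4, 5, 6.
Check ack U ¬req at each: 2→ok, 4→ok, 5→ok, 6→ok.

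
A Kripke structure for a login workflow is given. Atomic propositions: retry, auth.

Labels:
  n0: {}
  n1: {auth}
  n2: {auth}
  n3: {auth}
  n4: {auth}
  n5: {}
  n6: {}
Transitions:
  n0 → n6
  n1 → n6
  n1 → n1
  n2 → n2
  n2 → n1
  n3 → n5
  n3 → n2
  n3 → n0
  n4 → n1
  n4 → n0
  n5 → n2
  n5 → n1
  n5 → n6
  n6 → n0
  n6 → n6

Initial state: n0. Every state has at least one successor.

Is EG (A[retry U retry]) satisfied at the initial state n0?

No

States satisfying A[retry U retry]: ∅.
States satisfying EG (A[retry U retry]): ∅.
No suitable path/successor from n0 witnesses the formula.
n0 ∉ Sat(EG (A[retry U retry])).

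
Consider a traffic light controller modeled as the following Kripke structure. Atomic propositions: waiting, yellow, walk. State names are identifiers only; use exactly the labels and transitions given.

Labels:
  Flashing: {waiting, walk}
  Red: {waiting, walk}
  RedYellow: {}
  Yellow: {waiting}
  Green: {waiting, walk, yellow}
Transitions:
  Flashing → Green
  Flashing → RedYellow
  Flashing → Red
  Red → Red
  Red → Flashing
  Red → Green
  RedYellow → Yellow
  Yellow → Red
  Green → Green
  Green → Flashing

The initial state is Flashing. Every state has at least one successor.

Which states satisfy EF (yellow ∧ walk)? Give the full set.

States satisfying yellow ∧ walk: {Green}.
States satisfying EF (yellow ∧ walk): {Flashing, Red, RedYellow, Yellow, Green}.

{Flashing, Red, RedYellow, Yellow, Green}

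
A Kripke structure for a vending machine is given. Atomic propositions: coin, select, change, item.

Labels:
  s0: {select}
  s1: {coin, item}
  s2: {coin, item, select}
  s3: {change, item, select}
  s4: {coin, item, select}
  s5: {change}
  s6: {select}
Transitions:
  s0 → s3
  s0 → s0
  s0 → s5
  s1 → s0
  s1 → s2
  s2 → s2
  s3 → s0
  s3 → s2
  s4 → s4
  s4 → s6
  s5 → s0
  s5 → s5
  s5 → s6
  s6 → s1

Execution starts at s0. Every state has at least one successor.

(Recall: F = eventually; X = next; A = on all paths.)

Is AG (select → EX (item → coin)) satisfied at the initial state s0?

Yes

States satisfying select → EX (item → coin): {s0, s1, s2, s3, s4, s5, s6}.
States satisfying AG (select → EX (item → coin)): {s0, s1, s2, s3, s4, s5, s6}.
Every state reachable from s0 satisfies select → EX (item → coin).
s0 ∈ Sat(AG (select → EX (item → coin))).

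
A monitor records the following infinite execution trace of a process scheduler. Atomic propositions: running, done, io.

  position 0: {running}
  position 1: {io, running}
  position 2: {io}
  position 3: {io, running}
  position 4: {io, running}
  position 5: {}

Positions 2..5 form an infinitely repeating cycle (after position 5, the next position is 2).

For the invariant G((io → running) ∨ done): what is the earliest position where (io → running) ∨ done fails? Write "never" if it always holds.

2

Check (io → running) ∨ done at each position in order: 0 ✓, 1 ✓.
At position 2 the labels are {io}, so (io → running) ∨ done is false there. This is the first violation.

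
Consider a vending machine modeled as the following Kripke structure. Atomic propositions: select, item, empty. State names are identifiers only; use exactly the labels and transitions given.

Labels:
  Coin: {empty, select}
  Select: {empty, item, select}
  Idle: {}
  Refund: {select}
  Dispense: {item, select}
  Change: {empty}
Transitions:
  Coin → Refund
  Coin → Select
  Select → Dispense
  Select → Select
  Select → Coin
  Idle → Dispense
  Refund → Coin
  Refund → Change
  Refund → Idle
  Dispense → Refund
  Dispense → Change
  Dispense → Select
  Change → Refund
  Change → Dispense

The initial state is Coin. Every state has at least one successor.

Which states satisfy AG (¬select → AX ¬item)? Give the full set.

States satisfying ¬select → AX ¬item: {Coin, Select, Refund, Dispense}.
States satisfying AG (¬select → AX ¬item): ∅.

none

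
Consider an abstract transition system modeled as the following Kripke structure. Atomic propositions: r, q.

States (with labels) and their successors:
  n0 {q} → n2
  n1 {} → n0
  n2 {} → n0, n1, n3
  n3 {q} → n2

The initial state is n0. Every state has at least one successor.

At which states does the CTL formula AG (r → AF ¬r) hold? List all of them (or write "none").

{n0, n1, n2, n3}

States satisfying r → AF ¬r: {n0, n1, n2, n3}.
States satisfying AG (r → AF ¬r): {n0, n1, n2, n3}.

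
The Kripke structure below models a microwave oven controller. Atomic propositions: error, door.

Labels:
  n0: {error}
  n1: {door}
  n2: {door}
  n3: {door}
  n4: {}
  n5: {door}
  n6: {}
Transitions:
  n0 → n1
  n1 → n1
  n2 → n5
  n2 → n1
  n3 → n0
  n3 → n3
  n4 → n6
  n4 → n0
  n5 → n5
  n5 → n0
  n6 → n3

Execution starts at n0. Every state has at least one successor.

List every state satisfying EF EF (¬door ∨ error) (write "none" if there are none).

States satisfying EF (¬door ∨ error): {n0, n2, n3, n4, n5, n6}.
States satisfying EF EF (¬door ∨ error): {n0, n2, n3, n4, n5, n6}.

{n0, n2, n3, n4, n5, n6}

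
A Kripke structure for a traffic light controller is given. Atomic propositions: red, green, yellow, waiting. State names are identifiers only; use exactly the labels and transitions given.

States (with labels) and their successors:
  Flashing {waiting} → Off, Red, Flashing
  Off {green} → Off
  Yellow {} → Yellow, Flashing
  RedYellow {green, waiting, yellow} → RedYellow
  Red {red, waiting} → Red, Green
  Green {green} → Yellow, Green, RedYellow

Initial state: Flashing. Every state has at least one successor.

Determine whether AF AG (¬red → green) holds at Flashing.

No

States satisfying AG (¬red → green): {Off, RedYellow}.
States satisfying AF AG (¬red → green): {Off, RedYellow}.
There is a path from Flashing along which AG (¬red → green) never holds.
Flashing ∉ Sat(AF AG (¬red → green)).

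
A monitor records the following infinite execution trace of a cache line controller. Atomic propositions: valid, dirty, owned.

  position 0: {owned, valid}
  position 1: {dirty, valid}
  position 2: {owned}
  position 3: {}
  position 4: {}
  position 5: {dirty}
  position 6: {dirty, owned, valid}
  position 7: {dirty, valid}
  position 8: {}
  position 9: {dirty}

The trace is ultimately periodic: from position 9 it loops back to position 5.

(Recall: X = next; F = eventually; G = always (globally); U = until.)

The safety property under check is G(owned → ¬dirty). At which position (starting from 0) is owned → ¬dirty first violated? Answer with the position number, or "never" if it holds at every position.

Check owned → ¬dirty at each position in order: 0 ✓, 1 ✓, 2 ✓, 3 ✓, 4 ✓, 5 ✓.
At position 6 the labels are {dirty, owned, valid}, so owned → ¬dirty is false there. This is the first violation.

6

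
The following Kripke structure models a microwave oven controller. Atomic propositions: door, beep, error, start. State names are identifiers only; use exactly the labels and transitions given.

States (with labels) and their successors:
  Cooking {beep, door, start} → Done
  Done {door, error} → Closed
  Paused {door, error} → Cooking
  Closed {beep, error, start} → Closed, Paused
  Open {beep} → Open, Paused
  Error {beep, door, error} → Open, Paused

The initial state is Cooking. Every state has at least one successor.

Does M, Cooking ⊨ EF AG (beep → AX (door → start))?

States satisfying AG (beep → AX (door → start)): ∅.
States satisfying EF AG (beep → AX (door → start)): ∅.
No suitable path/successor from Cooking witnesses the formula.
Cooking ∉ Sat(EF AG (beep → AX (door → start))).

Violated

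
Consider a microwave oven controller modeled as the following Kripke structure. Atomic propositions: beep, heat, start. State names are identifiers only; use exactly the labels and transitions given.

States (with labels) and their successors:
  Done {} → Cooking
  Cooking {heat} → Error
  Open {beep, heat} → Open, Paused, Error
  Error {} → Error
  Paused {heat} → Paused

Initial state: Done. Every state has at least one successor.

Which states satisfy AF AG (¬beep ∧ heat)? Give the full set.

{Paused}

States satisfying AG (¬beep ∧ heat): {Paused}.
States satisfying AF AG (¬beep ∧ heat): {Paused}.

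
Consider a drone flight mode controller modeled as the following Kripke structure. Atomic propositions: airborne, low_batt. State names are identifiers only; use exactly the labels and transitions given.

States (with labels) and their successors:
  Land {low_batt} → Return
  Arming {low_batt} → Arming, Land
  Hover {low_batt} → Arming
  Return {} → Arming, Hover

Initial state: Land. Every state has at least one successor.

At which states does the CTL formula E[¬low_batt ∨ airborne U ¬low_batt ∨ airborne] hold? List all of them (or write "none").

States satisfying ¬low_batt ∨ airborne: {Return}.
States satisfying E[¬low_batt ∨ airborne U ¬low_batt ∨ airborne]: {Return}.

{Return}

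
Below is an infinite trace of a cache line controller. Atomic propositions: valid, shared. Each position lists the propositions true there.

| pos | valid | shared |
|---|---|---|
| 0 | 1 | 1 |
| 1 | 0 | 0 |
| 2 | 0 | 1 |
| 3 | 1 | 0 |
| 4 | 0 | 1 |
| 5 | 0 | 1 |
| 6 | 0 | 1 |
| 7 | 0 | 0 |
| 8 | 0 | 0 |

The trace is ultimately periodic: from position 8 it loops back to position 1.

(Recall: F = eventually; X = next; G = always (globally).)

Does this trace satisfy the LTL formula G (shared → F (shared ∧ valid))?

shared → F (shared ∧ valid) must hold at every position from 0 onward. It fails at position 2, so G (shared → F (shared ∧ valid)) is false.
Positions where shared holds: 0, 2, 4, 5, 6.
Check F (shared ∧ valid) at each: 0→ok, 2→fails, 4→fails, 5→fails, 6→fails.

Does not hold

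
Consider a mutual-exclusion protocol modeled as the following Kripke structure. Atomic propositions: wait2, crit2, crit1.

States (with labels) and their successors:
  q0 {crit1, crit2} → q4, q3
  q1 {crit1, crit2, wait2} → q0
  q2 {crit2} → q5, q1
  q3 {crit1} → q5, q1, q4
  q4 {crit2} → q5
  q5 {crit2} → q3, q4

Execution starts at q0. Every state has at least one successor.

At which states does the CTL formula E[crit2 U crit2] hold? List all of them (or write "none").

States satisfying crit2: {q0, q1, q2, q4, q5}.
States satisfying E[crit2 U crit2]: {q0, q1, q2, q4, q5}.

{q0, q1, q2, q4, q5}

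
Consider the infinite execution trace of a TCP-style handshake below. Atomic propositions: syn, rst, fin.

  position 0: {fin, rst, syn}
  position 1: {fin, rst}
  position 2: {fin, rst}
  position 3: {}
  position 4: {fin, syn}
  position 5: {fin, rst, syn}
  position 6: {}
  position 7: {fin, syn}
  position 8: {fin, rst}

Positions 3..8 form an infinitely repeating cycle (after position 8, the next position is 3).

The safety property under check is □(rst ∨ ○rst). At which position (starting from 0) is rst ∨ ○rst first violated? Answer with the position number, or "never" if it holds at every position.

Check rst ∨ ○rst at each position in order: 0 ✓, 1 ✓, 2 ✓.
At position 3 the labels are {} and the next position 4 has {fin, syn}, so rst ∨ ○rst is false there. This is the first violation.

3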